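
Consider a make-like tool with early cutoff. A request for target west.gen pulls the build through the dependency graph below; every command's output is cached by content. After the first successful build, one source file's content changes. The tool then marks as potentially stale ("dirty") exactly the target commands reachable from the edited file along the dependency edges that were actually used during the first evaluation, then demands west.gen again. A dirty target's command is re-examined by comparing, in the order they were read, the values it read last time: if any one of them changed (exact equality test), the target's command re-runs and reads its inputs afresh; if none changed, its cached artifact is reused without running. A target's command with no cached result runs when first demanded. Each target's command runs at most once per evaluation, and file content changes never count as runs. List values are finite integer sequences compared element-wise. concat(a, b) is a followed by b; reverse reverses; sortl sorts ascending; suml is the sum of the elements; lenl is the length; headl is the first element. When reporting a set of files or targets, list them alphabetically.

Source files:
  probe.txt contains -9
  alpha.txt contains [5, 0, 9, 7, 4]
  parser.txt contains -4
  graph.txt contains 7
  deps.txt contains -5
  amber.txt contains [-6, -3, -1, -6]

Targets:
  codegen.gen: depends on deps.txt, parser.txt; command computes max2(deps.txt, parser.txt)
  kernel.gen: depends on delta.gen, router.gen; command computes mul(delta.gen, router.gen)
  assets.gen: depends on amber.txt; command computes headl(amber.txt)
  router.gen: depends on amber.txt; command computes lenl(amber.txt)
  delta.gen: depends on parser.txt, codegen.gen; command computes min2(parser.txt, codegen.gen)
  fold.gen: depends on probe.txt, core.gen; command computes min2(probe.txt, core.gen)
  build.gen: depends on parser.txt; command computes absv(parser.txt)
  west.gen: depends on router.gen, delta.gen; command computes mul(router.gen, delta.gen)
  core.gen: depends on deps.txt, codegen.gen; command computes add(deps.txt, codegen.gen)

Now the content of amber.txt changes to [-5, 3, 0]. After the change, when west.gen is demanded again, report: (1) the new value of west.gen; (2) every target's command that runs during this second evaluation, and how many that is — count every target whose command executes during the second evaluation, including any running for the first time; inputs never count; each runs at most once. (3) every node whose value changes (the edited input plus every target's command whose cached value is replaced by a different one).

Demanding west.gen again yields -12.
2 target commands run: router.gen, west.gen.
The nodes whose values change: amber.txt, router.gen, west.gen.

First demand of the output computes:
  codegen.gen = max2(-5, -4) = -4
  delta.gen = min2(-4, -4) = -4
  router.gen = lenl([-6, -3, -1, -6]) = 4
  west.gen = mul(4, -4) = -16

After the edit, cleaning proceeds:
  router.gen: a read changed (amber.txt [-6, -3, -1, -6]->[-5, 3, 0]) — executes, giving 3.
  west.gen: a read changed (router.gen 4->3) — executes, giving -12.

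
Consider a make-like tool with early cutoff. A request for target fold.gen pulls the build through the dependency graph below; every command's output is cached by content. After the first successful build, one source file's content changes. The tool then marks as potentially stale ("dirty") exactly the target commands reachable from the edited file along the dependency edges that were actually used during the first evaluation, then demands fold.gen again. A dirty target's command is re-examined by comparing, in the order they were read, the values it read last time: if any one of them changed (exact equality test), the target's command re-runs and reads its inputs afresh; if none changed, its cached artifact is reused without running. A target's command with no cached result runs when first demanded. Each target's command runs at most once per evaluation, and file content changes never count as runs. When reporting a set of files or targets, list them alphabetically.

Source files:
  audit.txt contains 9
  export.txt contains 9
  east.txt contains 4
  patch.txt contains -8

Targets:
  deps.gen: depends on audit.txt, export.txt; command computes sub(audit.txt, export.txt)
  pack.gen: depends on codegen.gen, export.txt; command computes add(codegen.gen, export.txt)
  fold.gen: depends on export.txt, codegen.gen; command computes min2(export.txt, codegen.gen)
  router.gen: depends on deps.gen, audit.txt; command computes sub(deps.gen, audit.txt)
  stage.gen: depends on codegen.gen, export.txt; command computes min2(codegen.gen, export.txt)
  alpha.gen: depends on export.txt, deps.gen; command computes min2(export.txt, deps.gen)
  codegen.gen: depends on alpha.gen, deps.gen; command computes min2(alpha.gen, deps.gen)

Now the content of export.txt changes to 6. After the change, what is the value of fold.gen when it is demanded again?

Demanding fold.gen again yields 3.

First demand of the output computes:
  deps.gen = sub(9, 9) = 0
  alpha.gen = min2(9, 0) = 0
  codegen.gen = min2(0, 0) = 0
  fold.gen = min2(9, 0) = 0

After the edit, cleaning proceeds:
  deps.gen: a read changed (export.txt 9->6) — executes, giving 3.
  alpha.gen: a read changed (export.txt 9->6; deps.gen 0->3) — executes, giving 3.
  codegen.gen: a read changed (alpha.gen 0->3; deps.gen 0->3) — executes, giving 3.
  fold.gen: a read changed (export.txt 9->6; codegen.gen 0->3) — executes, giving 3.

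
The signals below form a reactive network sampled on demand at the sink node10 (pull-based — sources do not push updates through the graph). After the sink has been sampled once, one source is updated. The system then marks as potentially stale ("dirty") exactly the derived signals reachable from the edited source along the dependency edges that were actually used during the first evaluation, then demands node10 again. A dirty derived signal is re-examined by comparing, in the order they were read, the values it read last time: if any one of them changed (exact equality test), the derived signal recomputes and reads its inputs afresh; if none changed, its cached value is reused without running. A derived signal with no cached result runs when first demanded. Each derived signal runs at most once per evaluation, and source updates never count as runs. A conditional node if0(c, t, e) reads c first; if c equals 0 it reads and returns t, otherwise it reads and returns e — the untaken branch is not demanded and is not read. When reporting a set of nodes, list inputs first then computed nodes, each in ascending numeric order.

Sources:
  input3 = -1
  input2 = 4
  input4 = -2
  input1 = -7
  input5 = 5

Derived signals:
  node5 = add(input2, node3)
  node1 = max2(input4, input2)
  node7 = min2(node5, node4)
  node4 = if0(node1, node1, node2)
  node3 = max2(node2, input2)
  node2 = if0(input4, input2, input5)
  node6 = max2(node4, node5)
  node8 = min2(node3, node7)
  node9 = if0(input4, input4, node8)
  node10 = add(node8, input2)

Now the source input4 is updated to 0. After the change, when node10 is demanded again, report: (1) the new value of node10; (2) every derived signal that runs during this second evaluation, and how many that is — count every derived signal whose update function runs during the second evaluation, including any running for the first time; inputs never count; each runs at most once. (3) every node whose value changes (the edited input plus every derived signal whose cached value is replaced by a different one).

node10 now evaluates to 8.
Run set: node1, node2, node3, node4, node5, node7, node8, node10 (8 run).
Changed values: input4, node2, node3, node4, node5, node7, node8, node10.

Initial pass — values computed on the first demand:
  node1 = max2(-2, 4) = 4
  node2 = if0(input4=-2 -> else branch input5) = 5
  node3 = max2(5, 4) = 5
  node4 = if0(node1=4 -> else branch node2) = 5
  node5 = add(4, 5) = 9
  node7 = min2(9, 5) = 5
  node8 = min2(5, 5) = 5
  node10 = add(5, 4) = 9

Second demand — change propagation:
  node1: re-runs because input4 -2->0; new result 4 (unchanged).
  node2: re-runs because input4 -2->0; new result 4.
  node3: re-runs because node2 5->4; new result 4.
  node4: re-runs because node2 5->4; new result 4.
  node5: re-runs because node3 5->4; new result 8.
  node7: re-runs because node5 9->8; node4 5->4; new result 4.
  node8: re-runs because node3 5->4; node7 5->4; new result 4.
  node10: re-runs because node8 5->4; new result 8.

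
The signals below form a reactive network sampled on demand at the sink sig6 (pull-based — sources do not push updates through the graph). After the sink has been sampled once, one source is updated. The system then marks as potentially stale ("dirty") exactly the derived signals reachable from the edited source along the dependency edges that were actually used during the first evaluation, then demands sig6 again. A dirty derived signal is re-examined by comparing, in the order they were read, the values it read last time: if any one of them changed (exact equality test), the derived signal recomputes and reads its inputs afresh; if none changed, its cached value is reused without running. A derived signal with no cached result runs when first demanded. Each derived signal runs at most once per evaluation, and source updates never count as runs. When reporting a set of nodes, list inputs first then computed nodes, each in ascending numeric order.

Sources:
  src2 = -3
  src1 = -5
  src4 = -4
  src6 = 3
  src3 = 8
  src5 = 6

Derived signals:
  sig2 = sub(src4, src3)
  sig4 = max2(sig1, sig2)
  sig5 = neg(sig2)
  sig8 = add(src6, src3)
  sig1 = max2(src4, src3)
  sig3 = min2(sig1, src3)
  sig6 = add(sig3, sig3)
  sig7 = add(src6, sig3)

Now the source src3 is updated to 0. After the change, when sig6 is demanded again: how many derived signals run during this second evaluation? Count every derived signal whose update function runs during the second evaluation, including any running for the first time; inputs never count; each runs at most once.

Run set: sig1, sig3, sig6 (3 run).

Initial pass — values computed on the first demand:
  sig1 = max2(-4, 8) = 8
  sig3 = min2(8, 8) = 8
  sig6 = add(8, 8) = 16

Second demand — change propagation:
  sig1: re-runs because src3 8->0; new result 0.
  sig3: re-runs because sig1 8->0; src3 8->0; new result 0.
  sig6: re-runs because sig3 8->0; sig3 8->0; new result 0.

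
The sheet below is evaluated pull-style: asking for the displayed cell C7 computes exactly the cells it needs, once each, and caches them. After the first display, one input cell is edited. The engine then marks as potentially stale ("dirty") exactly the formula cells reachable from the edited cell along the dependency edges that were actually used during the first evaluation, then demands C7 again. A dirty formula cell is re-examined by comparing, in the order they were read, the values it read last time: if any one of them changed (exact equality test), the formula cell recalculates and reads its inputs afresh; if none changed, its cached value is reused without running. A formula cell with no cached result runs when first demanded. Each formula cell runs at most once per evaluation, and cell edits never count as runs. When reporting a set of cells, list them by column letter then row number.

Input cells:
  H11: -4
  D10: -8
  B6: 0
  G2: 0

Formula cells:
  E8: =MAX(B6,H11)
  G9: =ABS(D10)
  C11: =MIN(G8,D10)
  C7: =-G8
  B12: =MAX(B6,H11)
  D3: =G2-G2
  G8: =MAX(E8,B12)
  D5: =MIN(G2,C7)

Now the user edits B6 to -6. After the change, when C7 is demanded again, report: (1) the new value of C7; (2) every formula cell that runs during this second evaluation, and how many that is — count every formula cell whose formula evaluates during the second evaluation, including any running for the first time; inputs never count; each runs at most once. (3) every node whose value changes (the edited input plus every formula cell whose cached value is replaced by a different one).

First demand of the output computes:
  B12 = MAX(0, -4) = 0
  E8 = MAX(0, -4) = 0
  G8 = MAX(0, 0) = 0
  C7 = -(0) = 0

After the edit, cleaning proceeds:
  B12: a read changed (B6 0->-6) — executes, giving -4.
  E8: a read changed (B6 0->-6) — executes, giving -4.
  G8: a read changed (E8 0->-4; B12 0->-4) — executes, giving -4.
  C7: a read changed (G8 0->-4) — executes, giving 4.

Demanding C7 again yields 4.
4 formula cells run: B12, C7, E8, G8.
The nodes whose values change: B6, B12, C7, E8, G8.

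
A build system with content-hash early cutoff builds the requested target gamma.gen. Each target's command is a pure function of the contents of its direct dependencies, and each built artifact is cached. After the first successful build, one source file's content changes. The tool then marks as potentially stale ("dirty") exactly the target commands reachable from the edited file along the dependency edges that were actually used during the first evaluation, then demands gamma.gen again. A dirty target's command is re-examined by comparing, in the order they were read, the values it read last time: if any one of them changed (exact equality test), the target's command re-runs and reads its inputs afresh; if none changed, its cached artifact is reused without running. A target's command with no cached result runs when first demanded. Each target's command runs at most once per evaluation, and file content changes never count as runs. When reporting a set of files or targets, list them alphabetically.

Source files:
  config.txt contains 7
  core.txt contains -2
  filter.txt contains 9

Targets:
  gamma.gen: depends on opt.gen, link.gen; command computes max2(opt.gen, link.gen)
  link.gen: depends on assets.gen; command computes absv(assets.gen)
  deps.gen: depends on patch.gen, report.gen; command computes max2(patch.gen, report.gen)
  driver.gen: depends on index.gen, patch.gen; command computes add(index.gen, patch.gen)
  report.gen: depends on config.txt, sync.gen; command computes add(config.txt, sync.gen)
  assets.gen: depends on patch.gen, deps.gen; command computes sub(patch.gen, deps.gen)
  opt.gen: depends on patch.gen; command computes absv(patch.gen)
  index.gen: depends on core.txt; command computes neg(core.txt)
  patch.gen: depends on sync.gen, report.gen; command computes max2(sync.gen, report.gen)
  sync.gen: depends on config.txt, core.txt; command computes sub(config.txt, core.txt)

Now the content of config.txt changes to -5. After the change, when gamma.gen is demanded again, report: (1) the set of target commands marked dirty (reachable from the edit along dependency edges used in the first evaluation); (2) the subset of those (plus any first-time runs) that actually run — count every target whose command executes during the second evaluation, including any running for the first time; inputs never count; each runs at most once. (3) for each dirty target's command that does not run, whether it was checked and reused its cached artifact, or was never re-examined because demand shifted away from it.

First evaluation (everything demanded from the output):
  sync.gen = sub(7, -2) = 9
  report.gen = add(7, 9) = 16
  patch.gen = max2(9, 16) = 16
  deps.gen = max2(16, 16) = 16
  assets.gen = sub(16, 16) = 0
  link.gen = absv(0) = 0
  opt.gen = absv(16) = 16
  gamma.gen = max2(16, 0) = 16

Propagation after the edit:
  sync.gen: runs — config.txt 7->-5; result -3.
  report.gen: runs — config.txt 7->-5; sync.gen 9->-3; result -8.
  patch.gen: runs — sync.gen 9->-3; report.gen 16->-8; result -3.
  deps.gen: runs — patch.gen 16->-3; report.gen 16->-8; result -3.
  assets.gen: runs — patch.gen 16->-3; deps.gen 16->-3; result 0 (same value as before).
  link.gen: checked — values it read are unchanged (assets.gen unchanged); reused cached 0 without running.
  opt.gen: runs — patch.gen 16->-3; result 3.
  gamma.gen: runs — opt.gen 16->3; result 3.

Key observation: the cutoff stops propagation at link.gen — its inputs' values are unchanged, so it reuses its cache.

Marked dirty: assets.gen, deps.gen, gamma.gen, link.gen, opt.gen, patch.gen, report.gen, sync.gen.
Target commands that run: assets.gen, deps.gen, gamma.gen, opt.gen, patch.gen, report.gen, sync.gen — 7 in total.
Checked but reused from cache: link.gen.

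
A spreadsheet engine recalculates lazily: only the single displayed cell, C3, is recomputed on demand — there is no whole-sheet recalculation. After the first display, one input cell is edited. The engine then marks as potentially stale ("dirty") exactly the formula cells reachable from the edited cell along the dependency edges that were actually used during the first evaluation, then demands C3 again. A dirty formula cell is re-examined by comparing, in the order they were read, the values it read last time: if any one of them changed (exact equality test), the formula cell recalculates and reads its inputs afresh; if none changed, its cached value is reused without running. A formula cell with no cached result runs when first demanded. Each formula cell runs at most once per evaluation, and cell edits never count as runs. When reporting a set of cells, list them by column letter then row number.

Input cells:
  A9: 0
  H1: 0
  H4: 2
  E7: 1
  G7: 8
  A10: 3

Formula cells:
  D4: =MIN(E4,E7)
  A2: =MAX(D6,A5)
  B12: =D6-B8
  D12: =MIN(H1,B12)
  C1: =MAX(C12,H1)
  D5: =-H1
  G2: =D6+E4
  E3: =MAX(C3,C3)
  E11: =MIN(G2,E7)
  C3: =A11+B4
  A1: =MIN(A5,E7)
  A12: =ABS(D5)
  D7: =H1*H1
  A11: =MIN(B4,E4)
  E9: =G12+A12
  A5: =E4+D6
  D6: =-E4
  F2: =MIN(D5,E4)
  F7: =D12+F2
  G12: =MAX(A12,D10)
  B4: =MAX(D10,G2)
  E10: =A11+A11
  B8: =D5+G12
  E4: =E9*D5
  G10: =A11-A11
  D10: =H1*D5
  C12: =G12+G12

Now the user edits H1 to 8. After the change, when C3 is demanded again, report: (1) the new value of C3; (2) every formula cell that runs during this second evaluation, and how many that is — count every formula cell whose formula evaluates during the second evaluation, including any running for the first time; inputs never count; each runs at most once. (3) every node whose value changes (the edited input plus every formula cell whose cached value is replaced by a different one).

New value of C3: -128.
Formula cells that run: A11, A12, B4, C3, D5, D6, D10, E4, E9, G2, G12 — 11 in total.
Values that change: A11, A12, C3, D5, D6, D10, E4, E9, G12, H1.

First evaluation (everything demanded from the output):
  D5 = -(0) = 0
  A12 = ABS(0) = 0
  D10 = 0 * 0 = 0
  G12 = MAX(0, 0) = 0
  E9 = 0 + 0 = 0
  E4 = 0 * 0 = 0
  D6 = -(0) = 0
  G2 = 0 + 0 = 0
  B4 = MAX(0, 0) = 0
  A11 = MIN(0, 0) = 0
  C3 = 0 + 0 = 0

Propagation after the edit:
  D5: runs — H1 0->8; result -8.
  A12: runs — D5 0->-8; result 8.
  D10: runs — H1 0->8; D5 0->-8; result -64.
  G12: runs — A12 0->8; D10 0->-64; result 8.
  E9: runs — G12 0->8; A12 0->8; result 16.
  E4: runs — E9 0->16; D5 0->-8; result -128.
  D6: runs — E4 0->-128; result 128.
  G2: runs — D6 0->128; E4 0->-128; result 0 (same value as before).
  B4: runs — D10 0->-64; result 0 (same value as before).
  A11: runs — E4 0->-128; result -128.
  C3: runs — A11 0->-128; result -128.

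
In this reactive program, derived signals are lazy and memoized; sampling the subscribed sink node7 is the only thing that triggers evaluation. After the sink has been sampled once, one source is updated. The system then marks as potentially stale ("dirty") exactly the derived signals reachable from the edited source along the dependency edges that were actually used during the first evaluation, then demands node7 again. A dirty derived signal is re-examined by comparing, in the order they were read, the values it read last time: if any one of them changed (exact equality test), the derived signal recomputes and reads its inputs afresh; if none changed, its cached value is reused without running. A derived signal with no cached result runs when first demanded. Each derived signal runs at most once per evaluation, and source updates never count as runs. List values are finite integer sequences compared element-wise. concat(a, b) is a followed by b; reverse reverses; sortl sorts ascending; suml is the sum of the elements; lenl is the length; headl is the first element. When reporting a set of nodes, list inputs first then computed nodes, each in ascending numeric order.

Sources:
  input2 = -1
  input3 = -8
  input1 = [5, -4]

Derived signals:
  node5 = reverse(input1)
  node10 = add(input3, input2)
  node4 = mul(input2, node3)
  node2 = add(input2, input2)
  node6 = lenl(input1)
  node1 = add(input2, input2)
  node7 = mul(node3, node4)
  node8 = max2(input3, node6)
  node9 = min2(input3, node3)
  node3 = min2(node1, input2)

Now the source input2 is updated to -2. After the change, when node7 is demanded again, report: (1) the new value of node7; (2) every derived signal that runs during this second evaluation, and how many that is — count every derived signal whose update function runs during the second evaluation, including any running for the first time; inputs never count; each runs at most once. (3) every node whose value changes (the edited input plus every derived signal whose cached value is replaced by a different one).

Demanding node7 again yields -32.
4 derived signals run: node1, node3, node4, node7.
The nodes whose values change: input2, node1, node3, node4, node7.

First demand of the output computes:
  node1 = add(-1, -1) = -2
  node3 = min2(-2, -1) = -2
  node4 = mul(-1, -2) = 2
  node7 = mul(-2, 2) = -4

After the edit, cleaning proceeds:
  node1: a read changed (input2 -1->-2; input2 -1->-2) — executes, giving -4.
  node3: a read changed (node1 -2->-4; input2 -1->-2) — executes, giving -4.
  node4: a read changed (input2 -1->-2; node3 -2->-4) — executes, giving 8.
  node7: a read changed (node3 -2->-4; node4 2->8) — executes, giving -32.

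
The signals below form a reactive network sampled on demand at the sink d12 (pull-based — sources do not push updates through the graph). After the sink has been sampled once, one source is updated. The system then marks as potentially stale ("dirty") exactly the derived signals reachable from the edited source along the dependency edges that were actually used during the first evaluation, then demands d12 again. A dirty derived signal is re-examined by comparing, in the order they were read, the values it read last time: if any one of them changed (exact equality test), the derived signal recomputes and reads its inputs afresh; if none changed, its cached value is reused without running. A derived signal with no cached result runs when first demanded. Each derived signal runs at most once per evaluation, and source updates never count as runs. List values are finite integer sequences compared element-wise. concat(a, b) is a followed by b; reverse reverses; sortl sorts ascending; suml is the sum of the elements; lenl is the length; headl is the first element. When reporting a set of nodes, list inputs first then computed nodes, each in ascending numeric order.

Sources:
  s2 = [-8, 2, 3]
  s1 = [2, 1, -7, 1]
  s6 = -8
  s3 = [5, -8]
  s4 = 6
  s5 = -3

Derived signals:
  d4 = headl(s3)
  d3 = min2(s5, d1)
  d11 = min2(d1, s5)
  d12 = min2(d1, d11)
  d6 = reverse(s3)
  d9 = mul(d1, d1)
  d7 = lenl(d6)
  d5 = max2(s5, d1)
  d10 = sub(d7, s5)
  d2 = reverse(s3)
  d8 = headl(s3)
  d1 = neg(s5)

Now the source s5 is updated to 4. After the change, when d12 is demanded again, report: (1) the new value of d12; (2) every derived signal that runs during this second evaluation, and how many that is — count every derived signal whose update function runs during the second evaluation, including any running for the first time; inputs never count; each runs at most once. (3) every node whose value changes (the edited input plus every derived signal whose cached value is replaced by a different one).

d12 now evaluates to -4.
Run set: d1, d11, d12 (3 run).
Changed values: s5, d1, d11, d12.

Initial pass — values computed on the first demand:
  d1 = neg(-3) = 3
  d11 = min2(3, -3) = -3
  d12 = min2(3, -3) = -3

Second demand — change propagation:
  d1: re-runs because s5 -3->4; new result -4.
  d11: re-runs because d1 3->-4; s5 -3->4; new result -4.
  d12: re-runs because d1 3->-4; d11 -3->-4; new result -4.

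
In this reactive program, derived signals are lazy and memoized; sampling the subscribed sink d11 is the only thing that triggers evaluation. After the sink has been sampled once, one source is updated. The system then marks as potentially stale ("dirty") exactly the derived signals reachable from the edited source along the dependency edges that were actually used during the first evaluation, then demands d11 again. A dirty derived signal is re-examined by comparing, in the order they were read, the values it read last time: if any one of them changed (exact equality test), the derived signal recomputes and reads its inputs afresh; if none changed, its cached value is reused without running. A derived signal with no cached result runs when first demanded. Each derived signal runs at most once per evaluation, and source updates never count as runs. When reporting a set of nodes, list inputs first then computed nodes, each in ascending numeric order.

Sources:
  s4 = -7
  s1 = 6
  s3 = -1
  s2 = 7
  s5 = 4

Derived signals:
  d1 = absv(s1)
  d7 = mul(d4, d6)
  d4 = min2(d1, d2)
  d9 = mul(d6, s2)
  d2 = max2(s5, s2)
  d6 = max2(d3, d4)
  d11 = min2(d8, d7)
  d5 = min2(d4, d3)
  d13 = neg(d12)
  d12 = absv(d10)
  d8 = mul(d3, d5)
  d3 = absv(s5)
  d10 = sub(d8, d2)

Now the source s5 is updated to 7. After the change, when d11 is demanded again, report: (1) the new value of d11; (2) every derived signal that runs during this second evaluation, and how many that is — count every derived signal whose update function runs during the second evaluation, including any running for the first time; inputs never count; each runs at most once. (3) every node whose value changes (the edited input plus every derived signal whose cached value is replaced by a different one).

First demand of the output computes:
  d1 = absv(6) = 6
  d2 = max2(4, 7) = 7
  d3 = absv(4) = 4
  d4 = min2(6, 7) = 6
  d5 = min2(6, 4) = 4
  d6 = max2(4, 6) = 6
  d7 = mul(6, 6) = 36
  d8 = mul(4, 4) = 16
  d11 = min2(16, 36) = 16

After the edit, cleaning proceeds:
  d2: a read changed (s5 4->7) — executes, giving 7 — identical to its old value.
  d3: a read changed (s5 4->7) — executes, giving 7.
  d4: dirty, but its reads are unchanged (d1 unchanged, d2 unchanged); cached 6 stands.
  d5: a read changed (d3 4->7) — executes, giving 6.
  d6: a read changed (d3 4->7) — executes, giving 7.
  d7: a read changed (d6 6->7) — executes, giving 42.
  d8: a read changed (d3 4->7; d5 4->6) — executes, giving 42.
  d11: a read changed (d8 16->42; d7 36->42) — executes, giving 42.

Note where the cutoff bites: d4 is checked, finds nothing changed, and keeps its cache.

Demanding d11 again yields 42.
7 derived signals run: d2, d3, d5, d6, d7, d8, d11.
The nodes whose values change: s5, d3, d5, d6, d7, d8, d11.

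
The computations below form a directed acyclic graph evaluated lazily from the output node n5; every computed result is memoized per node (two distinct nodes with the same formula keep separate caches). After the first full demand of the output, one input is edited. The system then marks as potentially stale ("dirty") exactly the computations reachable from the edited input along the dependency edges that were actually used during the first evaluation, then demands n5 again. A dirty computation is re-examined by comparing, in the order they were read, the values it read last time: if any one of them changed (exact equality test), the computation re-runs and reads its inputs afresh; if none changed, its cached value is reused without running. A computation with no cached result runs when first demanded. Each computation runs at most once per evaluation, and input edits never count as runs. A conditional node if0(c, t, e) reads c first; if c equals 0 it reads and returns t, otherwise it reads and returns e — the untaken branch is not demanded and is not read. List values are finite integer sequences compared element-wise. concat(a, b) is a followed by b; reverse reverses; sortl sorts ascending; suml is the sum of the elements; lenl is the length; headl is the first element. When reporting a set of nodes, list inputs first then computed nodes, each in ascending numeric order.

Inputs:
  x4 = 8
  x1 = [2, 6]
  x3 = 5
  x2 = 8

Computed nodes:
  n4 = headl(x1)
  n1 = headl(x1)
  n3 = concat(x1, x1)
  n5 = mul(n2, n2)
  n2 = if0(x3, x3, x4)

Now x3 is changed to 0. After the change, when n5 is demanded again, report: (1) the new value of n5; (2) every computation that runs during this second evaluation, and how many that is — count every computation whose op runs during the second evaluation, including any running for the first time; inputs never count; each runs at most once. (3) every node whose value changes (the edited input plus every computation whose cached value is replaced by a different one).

First demand of the output computes:
  n2 = if0(x3=5 -> else branch x4) = 8
  n5 = mul(8, 8) = 64

After the edit, cleaning proceeds:
  n2: a read changed (x3 5->0) — executes, giving 0.
  n5: a read changed (n2 8->0; n2 8->0) — executes, giving 0.

Demanding n5 again yields 0.
2 computations run: n2, n5.
The nodes whose values change: x3, n2, n5.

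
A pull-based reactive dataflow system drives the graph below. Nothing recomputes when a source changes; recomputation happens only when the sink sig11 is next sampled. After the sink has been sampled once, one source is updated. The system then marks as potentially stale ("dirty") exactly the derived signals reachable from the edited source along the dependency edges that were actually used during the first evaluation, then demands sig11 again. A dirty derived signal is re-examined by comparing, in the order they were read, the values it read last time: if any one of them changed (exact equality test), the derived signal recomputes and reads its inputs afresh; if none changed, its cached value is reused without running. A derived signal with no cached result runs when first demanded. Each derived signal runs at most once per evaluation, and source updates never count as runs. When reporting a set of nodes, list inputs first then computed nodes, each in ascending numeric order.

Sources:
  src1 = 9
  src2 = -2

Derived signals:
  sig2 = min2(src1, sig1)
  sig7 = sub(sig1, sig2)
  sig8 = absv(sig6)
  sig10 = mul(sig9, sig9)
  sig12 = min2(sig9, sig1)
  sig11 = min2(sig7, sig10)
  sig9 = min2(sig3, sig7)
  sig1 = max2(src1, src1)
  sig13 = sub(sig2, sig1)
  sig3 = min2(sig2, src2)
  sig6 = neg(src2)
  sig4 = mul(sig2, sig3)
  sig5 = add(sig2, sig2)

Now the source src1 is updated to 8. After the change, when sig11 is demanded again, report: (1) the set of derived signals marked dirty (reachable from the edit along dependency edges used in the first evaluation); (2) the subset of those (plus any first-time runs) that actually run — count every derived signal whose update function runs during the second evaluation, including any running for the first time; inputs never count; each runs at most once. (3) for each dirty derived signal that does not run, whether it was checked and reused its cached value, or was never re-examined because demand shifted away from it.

Marked dirty: sig1, sig2, sig3, sig7, sig9, sig10, sig11.
Derived signals that run: sig1, sig2, sig3, sig7 — 4 in total.
Checked but reused from cache: sig9, sig10, sig11.
Key observation: the cutoff stops propagation at sig9 — its inputs' values are unchanged, so it reuses its cache.

First evaluation (everything demanded from the output):
  sig1 = max2(9, 9) = 9
  sig2 = min2(9, 9) = 9
  sig3 = min2(9, -2) = -2
  sig7 = sub(9, 9) = 0
  sig9 = min2(-2, 0) = -2
  sig10 = mul(-2, -2) = 4
  sig11 = min2(0, 4) = 0

Propagation after the edit:
  sig1: runs — src1 9->8; src1 9->8; result 8.
  sig2: runs — src1 9->8; sig1 9->8; result 8.
  sig3: runs — sig2 9->8; result -2 (same value as before).
  sig7: runs — sig1 9->8; sig2 9->8; result 0 (same value as before).
  sig9: checked — values it read are unchanged (sig3 unchanged, sig7 unchanged); reused cached -2 without running.
  sig10: checked — values it read are unchanged (sig9 unchanged, sig9 unchanged); reused cached 4 without running.
  sig11: checked — values it read are unchanged (sig7 unchanged, sig10 unchanged); reused cached 0 without running.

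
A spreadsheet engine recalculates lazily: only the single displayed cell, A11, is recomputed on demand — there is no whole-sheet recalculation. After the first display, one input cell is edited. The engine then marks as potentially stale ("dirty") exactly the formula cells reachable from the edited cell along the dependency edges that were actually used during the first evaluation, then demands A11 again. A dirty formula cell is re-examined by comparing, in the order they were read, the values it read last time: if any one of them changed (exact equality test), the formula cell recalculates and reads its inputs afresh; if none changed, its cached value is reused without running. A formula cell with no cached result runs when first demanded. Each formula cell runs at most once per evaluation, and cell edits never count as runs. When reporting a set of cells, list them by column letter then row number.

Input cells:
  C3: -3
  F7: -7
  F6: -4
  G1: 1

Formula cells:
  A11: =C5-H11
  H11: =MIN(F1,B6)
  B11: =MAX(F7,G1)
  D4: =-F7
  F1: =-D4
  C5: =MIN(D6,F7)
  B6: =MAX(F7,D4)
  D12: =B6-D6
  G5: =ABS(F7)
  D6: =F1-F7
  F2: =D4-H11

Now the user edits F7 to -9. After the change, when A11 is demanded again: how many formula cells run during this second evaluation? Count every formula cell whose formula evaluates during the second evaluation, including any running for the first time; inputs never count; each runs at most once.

First evaluation (everything demanded from the output):
  D4 = -(-7) = 7
  B6 = MAX(-7, 7) = 7
  F1 = -(7) = -7
  D6 = -7 - -7 = 0
  C5 = MIN(0, -7) = -7
  H11 = MIN(-7, 7) = -7
  A11 = -7 - -7 = 0

Propagation after the edit:
  D4: runs — F7 -7->-9; result 9.
  B6: runs — F7 -7->-9; D4 7->9; result 9.
  F1: runs — D4 7->9; result -9.
  D6: runs — F1 -7->-9; F7 -7->-9; result 0 (same value as before).
  C5: runs — F7 -7->-9; result -9.
  H11: runs — F1 -7->-9; B6 7->9; result -9.
  A11: runs — C5 -7->-9; H11 -7->-9; result 0 (same value as before).

Formula cells that run: A11, B6, C5, D4, D6, F1, H11 — 7 in total.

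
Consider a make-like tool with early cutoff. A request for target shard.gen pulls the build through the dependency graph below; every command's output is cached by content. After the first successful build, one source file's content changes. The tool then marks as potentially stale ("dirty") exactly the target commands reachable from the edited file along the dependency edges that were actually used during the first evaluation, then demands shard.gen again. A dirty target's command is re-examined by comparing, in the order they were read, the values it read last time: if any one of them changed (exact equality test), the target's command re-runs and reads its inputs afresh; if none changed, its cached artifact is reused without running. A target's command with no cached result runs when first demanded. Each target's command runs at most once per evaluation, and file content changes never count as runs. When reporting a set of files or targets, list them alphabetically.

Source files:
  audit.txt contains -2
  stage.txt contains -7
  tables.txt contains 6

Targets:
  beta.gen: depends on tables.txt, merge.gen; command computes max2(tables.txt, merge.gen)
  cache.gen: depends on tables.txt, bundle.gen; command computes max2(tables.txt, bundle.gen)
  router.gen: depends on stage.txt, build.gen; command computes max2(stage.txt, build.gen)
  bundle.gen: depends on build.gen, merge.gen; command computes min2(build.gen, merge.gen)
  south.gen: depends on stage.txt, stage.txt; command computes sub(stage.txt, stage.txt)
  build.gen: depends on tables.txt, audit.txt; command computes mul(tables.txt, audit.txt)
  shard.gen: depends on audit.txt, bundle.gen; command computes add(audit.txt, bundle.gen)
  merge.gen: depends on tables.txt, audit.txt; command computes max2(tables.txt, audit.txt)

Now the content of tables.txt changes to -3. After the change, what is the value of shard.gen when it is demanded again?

First demand of the output computes:
  build.gen = mul(6, -2) = -12
  merge.gen = max2(6, -2) = 6
  bundle.gen = min2(-12, 6) = -12
  shard.gen = add(-2, -12) = -14

After the edit, cleaning proceeds:
  build.gen: a read changed (tables.txt 6->-3) — executes, giving 6.
  merge.gen: a read changed (tables.txt 6->-3) — executes, giving -2.
  bundle.gen: a read changed (build.gen -12->6; merge.gen 6->-2) — executes, giving -2.
  shard.gen: a read changed (bundle.gen -12->-2) — executes, giving -4.

Demanding shard.gen again yields -4.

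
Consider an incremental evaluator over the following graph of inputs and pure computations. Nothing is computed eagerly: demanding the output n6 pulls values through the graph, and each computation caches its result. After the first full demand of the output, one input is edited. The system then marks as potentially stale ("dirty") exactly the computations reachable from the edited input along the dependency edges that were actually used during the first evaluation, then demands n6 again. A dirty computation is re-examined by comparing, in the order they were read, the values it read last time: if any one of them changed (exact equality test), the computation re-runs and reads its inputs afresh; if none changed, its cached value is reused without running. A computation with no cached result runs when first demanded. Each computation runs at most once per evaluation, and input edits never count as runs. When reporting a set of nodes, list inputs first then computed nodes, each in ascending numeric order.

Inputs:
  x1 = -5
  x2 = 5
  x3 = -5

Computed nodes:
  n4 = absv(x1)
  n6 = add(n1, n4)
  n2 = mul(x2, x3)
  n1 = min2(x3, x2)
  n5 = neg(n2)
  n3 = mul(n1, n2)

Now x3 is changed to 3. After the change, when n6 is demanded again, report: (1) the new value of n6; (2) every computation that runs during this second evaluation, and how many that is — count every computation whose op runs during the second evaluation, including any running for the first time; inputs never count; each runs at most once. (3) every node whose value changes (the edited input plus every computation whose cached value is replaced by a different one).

Initial pass — values computed on the first demand:
  n1 = min2(-5, 5) = -5
  n4 = absv(-5) = 5
  n6 = add(-5, 5) = 0

Second demand — change propagation:
  n1: re-runs because x3 -5->3; new result 3.
  n6: re-runs because n1 -5->3; new result 8.

n6 now evaluates to 8.
Run set: n1, n6 (2 run).
Changed values: x3, n1, n6.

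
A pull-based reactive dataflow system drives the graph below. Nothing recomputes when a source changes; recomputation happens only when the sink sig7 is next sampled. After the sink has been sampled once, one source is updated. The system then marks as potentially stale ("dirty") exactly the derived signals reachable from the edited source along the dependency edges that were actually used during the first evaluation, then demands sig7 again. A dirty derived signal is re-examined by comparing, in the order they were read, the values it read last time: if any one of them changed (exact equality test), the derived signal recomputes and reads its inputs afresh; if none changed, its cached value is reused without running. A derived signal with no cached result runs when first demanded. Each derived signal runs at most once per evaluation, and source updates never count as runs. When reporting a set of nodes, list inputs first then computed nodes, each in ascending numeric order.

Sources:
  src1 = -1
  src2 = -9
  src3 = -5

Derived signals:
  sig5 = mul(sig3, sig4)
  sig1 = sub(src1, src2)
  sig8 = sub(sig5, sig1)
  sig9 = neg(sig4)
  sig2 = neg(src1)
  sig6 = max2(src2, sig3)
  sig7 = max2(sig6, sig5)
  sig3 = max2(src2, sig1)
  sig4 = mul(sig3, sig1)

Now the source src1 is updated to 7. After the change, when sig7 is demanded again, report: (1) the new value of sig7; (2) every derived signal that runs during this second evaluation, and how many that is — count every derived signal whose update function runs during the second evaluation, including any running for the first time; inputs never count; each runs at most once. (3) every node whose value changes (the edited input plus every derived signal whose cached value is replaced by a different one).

New value of sig7: 4096.
Derived signals that run: sig1, sig3, sig4, sig5, sig6, sig7 — 6 in total.
Values that change: src1, sig1, sig3, sig4, sig5, sig6, sig7.

First evaluation (everything demanded from the output):
  sig1 = sub(-1, -9) = 8
  sig3 = max2(-9, 8) = 8
  sig4 = mul(8, 8) = 64
  sig5 = mul(8, 64) = 512
  sig6 = max2(-9, 8) = 8
  sig7 = max2(8, 512) = 512

Propagation after the edit:
  sig1: runs — src1 -1->7; result 16.
  sig3: runs — sig1 8->16; result 16.
  sig4: runs — sig3 8->16; sig1 8->16; result 256.
  sig5: runs — sig3 8->16; sig4 64->256; result 4096.
  sig6: runs — sig3 8->16; result 16.
  sig7: runs — sig6 8->16; sig5 512->4096; result 4096.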